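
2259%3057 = 2259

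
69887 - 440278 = -370391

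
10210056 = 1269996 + 8940060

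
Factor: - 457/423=-3^( - 2)*47^( -1)*457^1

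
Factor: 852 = 2^2 * 3^1*71^1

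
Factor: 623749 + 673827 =2^3*7^1  *17^1*29^1*47^1= 1297576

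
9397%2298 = 205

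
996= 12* 83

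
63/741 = 21/247 = 0.09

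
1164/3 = 388 =388.00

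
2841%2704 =137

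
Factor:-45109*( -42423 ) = 3^1*79^2*179^1*571^1 = 1913659107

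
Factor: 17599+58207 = 2^1 *29^1 * 1307^1 = 75806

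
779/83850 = 779/83850 = 0.01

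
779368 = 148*5266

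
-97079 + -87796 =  - 184875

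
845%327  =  191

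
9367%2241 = 403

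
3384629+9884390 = 13269019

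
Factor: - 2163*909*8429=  - 3^3 * 7^1*101^1*103^1*8429^1 = - 16572821643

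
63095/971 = 63095/971 =64.98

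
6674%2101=371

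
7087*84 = 595308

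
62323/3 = 62323/3 = 20774.33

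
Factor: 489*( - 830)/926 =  - 202935/463 = - 3^1*5^1* 83^1 *163^1*463^( - 1 )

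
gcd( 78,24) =6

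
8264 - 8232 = 32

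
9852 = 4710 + 5142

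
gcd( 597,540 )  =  3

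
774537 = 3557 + 770980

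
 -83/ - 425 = 83/425 = 0.20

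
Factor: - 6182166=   -  2^1*3^1*1030361^1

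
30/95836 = 15/47918 = 0.00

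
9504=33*288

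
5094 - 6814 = -1720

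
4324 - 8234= - 3910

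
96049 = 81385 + 14664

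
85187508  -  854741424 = -769553916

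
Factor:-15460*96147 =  - 1486432620 = - 2^2 * 3^4*5^1*773^1*1187^1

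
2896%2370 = 526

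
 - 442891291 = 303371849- 746263140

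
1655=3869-2214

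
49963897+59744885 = 109708782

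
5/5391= 5/5391= 0.00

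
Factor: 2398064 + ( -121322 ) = 2^1*3^1*13^1*17^2*101^1 = 2276742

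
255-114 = 141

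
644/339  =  1 + 305/339 = 1.90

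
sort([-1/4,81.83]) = [-1/4,81.83]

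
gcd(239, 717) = 239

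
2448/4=612 = 612.00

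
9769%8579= 1190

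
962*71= 68302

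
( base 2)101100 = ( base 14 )32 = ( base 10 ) 44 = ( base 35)19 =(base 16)2c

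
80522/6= 13420 + 1/3 = 13420.33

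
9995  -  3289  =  6706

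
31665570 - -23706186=55371756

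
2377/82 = 2377/82 = 28.99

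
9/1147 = 9/1147 = 0.01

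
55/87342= 55/87342 = 0.00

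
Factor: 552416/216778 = 2^4*61^1*383^( - 1 ) = 976/383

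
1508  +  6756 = 8264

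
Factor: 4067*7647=3^1*7^2*83^1*2549^1= 31100349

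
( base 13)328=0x21d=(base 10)541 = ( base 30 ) i1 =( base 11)452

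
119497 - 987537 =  - 868040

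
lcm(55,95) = 1045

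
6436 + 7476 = 13912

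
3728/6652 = 932/1663 = 0.56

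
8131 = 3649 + 4482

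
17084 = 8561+8523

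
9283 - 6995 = 2288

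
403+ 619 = 1022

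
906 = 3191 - 2285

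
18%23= 18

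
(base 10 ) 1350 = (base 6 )10130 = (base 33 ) 17U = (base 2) 10101000110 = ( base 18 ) 430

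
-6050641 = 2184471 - 8235112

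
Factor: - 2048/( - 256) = 2^3 = 8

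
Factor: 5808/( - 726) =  - 8= -2^3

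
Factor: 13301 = 47^1 *283^1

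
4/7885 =4/7885 = 0.00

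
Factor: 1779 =3^1*593^1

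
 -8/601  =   - 1  +  593/601 = - 0.01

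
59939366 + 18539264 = 78478630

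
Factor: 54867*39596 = 2172513732 =2^2*3^1*19^1 * 521^1*18289^1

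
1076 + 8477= 9553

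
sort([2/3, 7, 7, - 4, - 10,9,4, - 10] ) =[ - 10,-10, - 4,2/3, 4, 7, 7, 9] 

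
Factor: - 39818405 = - 5^1* 11^1 *23^1*31477^1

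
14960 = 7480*2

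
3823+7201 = 11024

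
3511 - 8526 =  - 5015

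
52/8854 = 26/4427 = 0.01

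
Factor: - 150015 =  - 3^1*5^1 * 73^1*137^1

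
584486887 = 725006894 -140520007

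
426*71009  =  30249834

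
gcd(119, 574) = 7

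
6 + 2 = 8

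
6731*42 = 282702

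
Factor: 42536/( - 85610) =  - 2^2*5^( - 1)*7^ ( - 1)*13^1*409^1*1223^( - 1 ) = - 21268/42805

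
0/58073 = 0 = 0.00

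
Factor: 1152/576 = 2^1 = 2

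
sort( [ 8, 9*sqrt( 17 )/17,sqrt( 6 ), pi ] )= [9*sqrt( 17)/17, sqrt(6), pi, 8 ] 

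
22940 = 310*74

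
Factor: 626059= 7^1*17^1 * 5261^1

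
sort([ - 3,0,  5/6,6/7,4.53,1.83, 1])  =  [ - 3,0,5/6,6/7, 1, 1.83 , 4.53 ] 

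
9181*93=853833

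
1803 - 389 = 1414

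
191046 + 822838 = 1013884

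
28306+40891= 69197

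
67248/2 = 33624 = 33624.00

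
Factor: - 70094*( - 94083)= 6594653802= 2^1*3^1* 11^1*101^1*347^1*2851^1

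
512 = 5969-5457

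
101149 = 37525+63624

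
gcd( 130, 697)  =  1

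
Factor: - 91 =-7^1*13^1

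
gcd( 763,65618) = 763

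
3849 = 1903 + 1946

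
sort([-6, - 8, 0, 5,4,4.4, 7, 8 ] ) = [ - 8, - 6, 0,4, 4.4 , 5 , 7, 8 ]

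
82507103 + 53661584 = 136168687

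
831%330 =171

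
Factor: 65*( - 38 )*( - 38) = 2^2*5^1*13^1*19^2=93860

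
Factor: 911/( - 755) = -5^( - 1)*151^( - 1)*911^1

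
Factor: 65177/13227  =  3^(-1)*7^1*4409^ ( - 1)*9311^1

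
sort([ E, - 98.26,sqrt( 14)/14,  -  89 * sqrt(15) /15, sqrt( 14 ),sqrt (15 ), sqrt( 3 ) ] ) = [ - 98.26, - 89*sqrt( 15 )/15,sqrt(14 )/14,sqrt( 3 ),E,sqrt(14 ),sqrt ( 15 )] 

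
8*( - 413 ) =-3304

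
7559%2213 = 920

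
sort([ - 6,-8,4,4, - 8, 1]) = [-8,-8, - 6,1,4, 4] 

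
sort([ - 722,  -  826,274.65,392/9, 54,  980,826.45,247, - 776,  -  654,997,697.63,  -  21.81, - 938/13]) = [ - 826,-776 , - 722, - 654, - 938/13, - 21.81, 392/9, 54,247, 274.65, 697.63, 826.45, 980,997 ]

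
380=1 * 380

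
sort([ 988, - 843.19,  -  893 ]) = [ - 893,-843.19 , 988]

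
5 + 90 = 95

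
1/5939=1/5939 = 0.00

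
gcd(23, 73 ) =1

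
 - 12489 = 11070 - 23559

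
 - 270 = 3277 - 3547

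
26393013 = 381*69273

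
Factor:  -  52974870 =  - 2^1*3^1 * 5^1*13^1*41^1*3313^1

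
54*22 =1188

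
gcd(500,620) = 20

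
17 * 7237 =123029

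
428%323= 105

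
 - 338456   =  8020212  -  8358668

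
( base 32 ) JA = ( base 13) 387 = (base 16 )26A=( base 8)1152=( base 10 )618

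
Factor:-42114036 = -2^2*3^1*3509503^1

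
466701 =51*9151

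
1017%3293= 1017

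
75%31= 13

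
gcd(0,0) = 0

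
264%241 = 23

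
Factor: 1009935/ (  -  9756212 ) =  - 2^( - 2)*3^3*5^1*1279^( - 1 )*1907^( - 1)*7481^1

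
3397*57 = 193629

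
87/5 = 87/5 = 17.40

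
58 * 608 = 35264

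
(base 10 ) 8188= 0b1111111111100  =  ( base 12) 48a4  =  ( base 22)gk4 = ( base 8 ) 17774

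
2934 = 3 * 978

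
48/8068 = 12/2017 =0.01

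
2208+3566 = 5774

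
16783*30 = 503490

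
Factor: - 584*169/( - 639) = 98696/639 = 2^3*3^( - 2)*13^2*71^( - 1)*73^1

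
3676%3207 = 469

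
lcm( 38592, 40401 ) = 2585664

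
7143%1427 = 8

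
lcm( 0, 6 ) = 0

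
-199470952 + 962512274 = 763041322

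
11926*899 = 10721474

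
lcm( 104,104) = 104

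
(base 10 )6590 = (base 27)912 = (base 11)4A51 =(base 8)14676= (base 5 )202330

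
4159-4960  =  -801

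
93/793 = 93/793 = 0.12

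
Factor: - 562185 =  - 3^2*5^1*13^1*31^2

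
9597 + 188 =9785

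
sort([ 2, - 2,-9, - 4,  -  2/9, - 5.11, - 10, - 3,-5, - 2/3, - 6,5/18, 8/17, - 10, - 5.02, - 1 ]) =[ - 10, -10, - 9 , - 6, - 5.11, - 5.02, - 5, - 4, - 3, - 2,-1, - 2/3, - 2/9,5/18,8/17,2 ]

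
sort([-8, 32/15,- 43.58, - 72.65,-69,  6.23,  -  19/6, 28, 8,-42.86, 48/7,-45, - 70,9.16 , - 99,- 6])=[ -99,  -  72.65,  -  70, - 69,- 45, - 43.58,  -  42.86,-8, - 6, - 19/6,32/15, 6.23, 48/7, 8, 9.16, 28] 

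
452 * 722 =326344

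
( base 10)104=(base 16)68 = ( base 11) 95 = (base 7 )206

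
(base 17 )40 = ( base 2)1000100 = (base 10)68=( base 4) 1010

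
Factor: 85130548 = 2^2 * 1637^1  *13001^1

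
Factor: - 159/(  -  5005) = 3^1* 5^( - 1)*7^( - 1 )  *  11^(-1)*13^( -1)*53^1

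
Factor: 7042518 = 2^1*3^3*7^1*31^1*601^1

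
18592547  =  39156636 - 20564089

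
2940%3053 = 2940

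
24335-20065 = 4270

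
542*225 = 121950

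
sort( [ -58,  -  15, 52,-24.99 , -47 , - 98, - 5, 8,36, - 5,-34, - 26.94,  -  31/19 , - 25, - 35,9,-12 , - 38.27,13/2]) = [ - 98,  -  58, - 47, - 38.27,  -  35, - 34, -26.94, - 25,-24.99, - 15, -12, - 5, - 5, - 31/19,  13/2,8 , 9,36, 52]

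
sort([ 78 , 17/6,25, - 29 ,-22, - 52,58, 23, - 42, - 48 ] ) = [ - 52 , - 48, - 42, - 29, - 22,17/6, 23,25,58, 78 ] 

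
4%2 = 0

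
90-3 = 87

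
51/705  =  17/235=0.07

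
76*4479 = 340404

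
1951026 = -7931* (  -  246 ) 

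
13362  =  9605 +3757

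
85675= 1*85675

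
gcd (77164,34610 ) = 2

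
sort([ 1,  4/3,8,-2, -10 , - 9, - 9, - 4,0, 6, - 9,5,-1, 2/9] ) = [  -  10,-9, -9, - 9, - 4, - 2, - 1, 0,2/9,1, 4/3, 5, 6 , 8 ] 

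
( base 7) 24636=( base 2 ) 1100101011111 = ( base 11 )4975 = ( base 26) 9fl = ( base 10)6495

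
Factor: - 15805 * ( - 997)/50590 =3151517/10118 = 2^( - 1)*29^1*109^1 * 997^1 * 5059^( - 1 ) 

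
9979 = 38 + 9941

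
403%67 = 1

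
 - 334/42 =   -  167/21=- 7.95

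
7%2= 1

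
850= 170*5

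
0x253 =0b1001010011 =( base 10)595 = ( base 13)36A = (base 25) NK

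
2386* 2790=6656940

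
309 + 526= 835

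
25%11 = 3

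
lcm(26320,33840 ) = 236880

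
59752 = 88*679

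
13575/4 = 3393 + 3/4 = 3393.75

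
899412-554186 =345226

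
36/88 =9/22 = 0.41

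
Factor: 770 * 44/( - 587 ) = -2^3*5^1 * 7^1*11^2* 587^( - 1) = -33880/587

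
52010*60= 3120600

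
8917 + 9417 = 18334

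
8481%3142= 2197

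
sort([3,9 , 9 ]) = [ 3,  9 , 9 ]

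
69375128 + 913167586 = 982542714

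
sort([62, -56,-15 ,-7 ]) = [  -  56, - 15, - 7,62 ]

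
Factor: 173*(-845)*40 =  - 5847400 = -2^3*5^2*13^2*173^1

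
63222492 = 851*74292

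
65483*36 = 2357388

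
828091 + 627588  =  1455679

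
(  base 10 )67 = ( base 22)31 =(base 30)27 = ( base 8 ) 103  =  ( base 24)2j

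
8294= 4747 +3547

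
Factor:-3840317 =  - 13^1* 17^1 * 17377^1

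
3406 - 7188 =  - 3782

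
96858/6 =16143 = 16143.00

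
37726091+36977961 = 74704052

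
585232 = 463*1264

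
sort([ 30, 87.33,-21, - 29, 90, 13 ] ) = [ -29,-21, 13, 30, 87.33, 90]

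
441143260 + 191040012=632183272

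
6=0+6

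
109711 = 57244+52467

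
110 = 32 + 78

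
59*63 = 3717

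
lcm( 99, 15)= 495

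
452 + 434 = 886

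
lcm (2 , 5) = 10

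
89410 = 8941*10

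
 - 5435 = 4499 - 9934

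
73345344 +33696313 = 107041657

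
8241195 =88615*93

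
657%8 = 1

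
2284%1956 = 328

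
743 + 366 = 1109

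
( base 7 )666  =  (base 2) 101010110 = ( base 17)132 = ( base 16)156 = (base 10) 342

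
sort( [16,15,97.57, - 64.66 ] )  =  [ - 64.66,15,16,97.57]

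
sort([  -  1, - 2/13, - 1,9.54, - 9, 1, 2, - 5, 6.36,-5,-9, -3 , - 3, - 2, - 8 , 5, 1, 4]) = [ - 9, - 9,-8, - 5, - 5, - 3, - 3, - 2, - 1, - 1, - 2/13,1, 1,2, 4, 5,6.36,  9.54] 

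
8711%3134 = 2443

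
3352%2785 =567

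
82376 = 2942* 28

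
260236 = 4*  65059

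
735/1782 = 245/594 = 0.41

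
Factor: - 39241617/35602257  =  -13080539/11867419=- 19^( - 1 )*624601^(-1 )*13080539^1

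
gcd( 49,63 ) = 7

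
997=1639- 642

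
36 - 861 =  -825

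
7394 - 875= 6519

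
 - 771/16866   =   - 257/5622  =  -0.05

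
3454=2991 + 463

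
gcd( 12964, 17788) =4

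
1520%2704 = 1520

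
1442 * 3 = 4326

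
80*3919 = 313520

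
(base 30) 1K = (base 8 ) 62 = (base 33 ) 1H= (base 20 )2A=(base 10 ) 50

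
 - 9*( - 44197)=397773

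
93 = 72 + 21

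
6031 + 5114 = 11145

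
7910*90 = 711900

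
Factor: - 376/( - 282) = 2^2 *3^( - 1)= 4/3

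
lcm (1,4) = 4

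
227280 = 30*7576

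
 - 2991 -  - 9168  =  6177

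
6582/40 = 164 + 11/20 = 164.55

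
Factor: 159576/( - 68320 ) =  - 2^( - 2) * 3^1*5^( - 1 )*7^( - 1)*109^1 = - 327/140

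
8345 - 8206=139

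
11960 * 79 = 944840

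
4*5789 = 23156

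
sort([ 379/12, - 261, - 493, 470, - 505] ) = [ - 505,  -  493, - 261, 379/12, 470]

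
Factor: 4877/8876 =2^ (  -  2)*7^( - 1 )*317^( - 1 )*4877^1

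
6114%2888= 338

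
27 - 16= 11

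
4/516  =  1/129 = 0.01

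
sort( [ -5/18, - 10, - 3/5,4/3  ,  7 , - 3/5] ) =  [ - 10, - 3/5,- 3/5, - 5/18, 4/3, 7] 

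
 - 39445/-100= 394 + 9/20 = 394.45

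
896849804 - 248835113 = 648014691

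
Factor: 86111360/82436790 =2^6*3^( - 1 )*157^1*347^( - 1 )*857^1*7919^( - 1) = 8611136/8243679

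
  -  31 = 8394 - 8425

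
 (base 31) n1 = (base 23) 181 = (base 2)1011001010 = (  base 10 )714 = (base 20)1fe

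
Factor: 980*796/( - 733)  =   - 780080/733 = - 2^4*5^1 * 7^2*199^1*733^( - 1)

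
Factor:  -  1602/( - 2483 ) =2^1*3^2*13^( - 1 )*89^1*191^ (  -  1 ) 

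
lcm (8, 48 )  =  48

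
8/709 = 8/709 =0.01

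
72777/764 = 95  +  197/764 = 95.26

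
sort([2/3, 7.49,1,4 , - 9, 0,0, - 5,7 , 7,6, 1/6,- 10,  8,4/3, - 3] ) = [-10, - 9, - 5, - 3, 0, 0,1/6, 2/3, 1,4/3,4, 6, 7, 7,7.49,8 ] 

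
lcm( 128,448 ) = 896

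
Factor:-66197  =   - 53^1*1249^1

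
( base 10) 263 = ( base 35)7i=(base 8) 407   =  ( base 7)524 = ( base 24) AN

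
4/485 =4/485  =  0.01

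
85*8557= 727345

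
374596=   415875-41279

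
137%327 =137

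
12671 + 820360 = 833031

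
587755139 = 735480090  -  147724951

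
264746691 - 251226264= 13520427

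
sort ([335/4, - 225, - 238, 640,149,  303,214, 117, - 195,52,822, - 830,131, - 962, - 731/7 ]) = [ - 962, - 830,-238, - 225, - 195, - 731/7,52,335/4, 117 , 131,149,214,303,640, 822] 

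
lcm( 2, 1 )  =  2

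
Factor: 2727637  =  11^1*67^1 * 3701^1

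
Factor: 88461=3^2 * 9829^1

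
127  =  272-145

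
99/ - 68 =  - 2 + 37/68 = -1.46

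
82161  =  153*537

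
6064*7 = 42448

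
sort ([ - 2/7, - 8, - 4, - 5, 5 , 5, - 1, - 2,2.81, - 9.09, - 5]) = [ - 9.09,  -  8, - 5, - 5, - 4, - 2, - 1,-2/7,2.81,5, 5 ]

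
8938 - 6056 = 2882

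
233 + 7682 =7915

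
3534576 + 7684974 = 11219550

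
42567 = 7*6081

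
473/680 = 473/680 = 0.70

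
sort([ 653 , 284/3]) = [ 284/3, 653]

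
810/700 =81/70 = 1.16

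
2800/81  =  2800/81 = 34.57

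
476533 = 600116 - 123583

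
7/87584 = 1/12512 = 0.00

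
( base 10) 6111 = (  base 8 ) 13737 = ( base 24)AEF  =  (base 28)7M7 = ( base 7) 23550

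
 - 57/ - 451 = 57/451 = 0.13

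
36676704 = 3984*9206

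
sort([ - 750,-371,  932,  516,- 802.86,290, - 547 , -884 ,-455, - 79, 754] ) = [-884,- 802.86,-750, -547,-455,-371, - 79,  290, 516,754, 932]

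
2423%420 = 323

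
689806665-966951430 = -277144765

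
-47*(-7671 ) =360537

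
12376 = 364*34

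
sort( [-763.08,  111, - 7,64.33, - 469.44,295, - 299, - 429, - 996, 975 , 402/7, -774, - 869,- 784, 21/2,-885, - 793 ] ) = [ - 996, - 885,-869, - 793, - 784, - 774 , - 763.08, - 469.44, - 429, - 299, - 7, 21/2, 402/7, 64.33,111, 295,975]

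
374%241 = 133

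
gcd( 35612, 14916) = 4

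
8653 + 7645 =16298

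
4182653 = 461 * 9073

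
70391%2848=2039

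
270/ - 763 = -270/763= -0.35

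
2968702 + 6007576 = 8976278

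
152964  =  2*76482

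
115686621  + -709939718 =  - 594253097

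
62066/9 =6896+2/9 =6896.22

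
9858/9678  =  1643/1613 = 1.02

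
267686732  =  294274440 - 26587708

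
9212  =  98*94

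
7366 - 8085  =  -719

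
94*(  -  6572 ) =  - 617768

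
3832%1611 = 610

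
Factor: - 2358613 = - 1361^1 * 1733^1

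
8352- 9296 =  - 944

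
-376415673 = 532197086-908612759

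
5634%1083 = 219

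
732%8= 4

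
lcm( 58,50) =1450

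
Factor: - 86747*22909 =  - 31^1*223^1*389^1*739^1=- 1987287023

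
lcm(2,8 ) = 8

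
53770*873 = 46941210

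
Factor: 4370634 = 2^1*3^2*242813^1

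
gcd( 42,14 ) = 14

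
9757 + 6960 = 16717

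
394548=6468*61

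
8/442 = 4/221 = 0.02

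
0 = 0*3154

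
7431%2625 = 2181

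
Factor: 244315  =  5^1*131^1*373^1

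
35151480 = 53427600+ - 18276120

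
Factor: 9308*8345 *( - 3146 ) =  - 244366367960 = - 2^3 * 5^1*11^2 *13^2*179^1* 1669^1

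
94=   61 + 33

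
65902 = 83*794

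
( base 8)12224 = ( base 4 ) 1102110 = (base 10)5268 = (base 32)54k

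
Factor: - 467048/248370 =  - 2^2* 3^ ( - 1)*5^( - 1)*17^( - 1) * 79^1*487^( - 1 )*739^1 = - 233524/124185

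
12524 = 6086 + 6438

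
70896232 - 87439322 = -16543090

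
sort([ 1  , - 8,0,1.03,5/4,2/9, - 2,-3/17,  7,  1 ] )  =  [ - 8,-2, - 3/17,0,2/9,1,  1,1.03,5/4 , 7 ] 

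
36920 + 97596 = 134516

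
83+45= 128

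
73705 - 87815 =-14110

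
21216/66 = 3536/11 = 321.45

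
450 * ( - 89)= - 40050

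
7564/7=7564/7 = 1080.57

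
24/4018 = 12/2009 = 0.01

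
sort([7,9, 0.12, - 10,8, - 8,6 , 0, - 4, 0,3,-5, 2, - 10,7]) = [ - 10, - 10, - 8, - 5, - 4, 0,0, 0.12,2, 3,  6,7,7,8, 9 ]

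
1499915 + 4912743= 6412658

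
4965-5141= -176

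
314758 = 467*674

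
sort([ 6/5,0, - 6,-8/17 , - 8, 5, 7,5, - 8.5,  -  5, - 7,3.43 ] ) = [ - 8.5, - 8, - 7, - 6, - 5, - 8/17 , 0, 6/5, 3.43,5,5, 7]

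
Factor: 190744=2^3*113^1*211^1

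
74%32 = 10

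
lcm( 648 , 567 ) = 4536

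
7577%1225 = 227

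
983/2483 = 983/2483 = 0.40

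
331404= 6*55234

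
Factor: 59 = 59^1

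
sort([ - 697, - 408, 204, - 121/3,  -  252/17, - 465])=[ - 697, - 465,-408 ,- 121/3  , - 252/17,204] 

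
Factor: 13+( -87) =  - 74 = -2^1*37^1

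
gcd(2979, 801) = 9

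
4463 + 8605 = 13068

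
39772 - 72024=-32252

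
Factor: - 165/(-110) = 2^( -1)*3^1 = 3/2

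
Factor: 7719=3^1 * 31^1 *83^1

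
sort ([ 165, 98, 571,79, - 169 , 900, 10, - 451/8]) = [ - 169, - 451/8,10 , 79, 98 , 165, 571, 900] 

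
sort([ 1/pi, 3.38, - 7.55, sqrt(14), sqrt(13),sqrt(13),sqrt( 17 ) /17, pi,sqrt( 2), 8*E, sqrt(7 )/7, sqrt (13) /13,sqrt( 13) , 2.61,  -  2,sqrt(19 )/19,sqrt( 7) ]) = [ - 7.55, - 2,sqrt(19 )/19,sqrt( 17) /17, sqrt( 13 )/13, 1/pi,sqrt( 7)/7,sqrt (2 ), 2.61, sqrt( 7),pi, 3.38 , sqrt( 13),sqrt(13 ),  sqrt( 13 )  ,  sqrt( 14 ),8* E ] 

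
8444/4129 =8444/4129 = 2.05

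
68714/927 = 74 + 116/927= 74.13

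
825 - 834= - 9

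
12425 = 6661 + 5764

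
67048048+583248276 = 650296324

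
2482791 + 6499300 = 8982091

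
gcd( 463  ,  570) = 1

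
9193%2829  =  706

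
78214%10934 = 1676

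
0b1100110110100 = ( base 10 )6580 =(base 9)10021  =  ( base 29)7nq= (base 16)19b4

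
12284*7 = 85988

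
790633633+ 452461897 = 1243095530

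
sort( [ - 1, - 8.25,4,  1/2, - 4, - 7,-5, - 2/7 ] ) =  [-8.25 , - 7, - 5, - 4, - 1, - 2/7,1/2,4]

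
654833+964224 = 1619057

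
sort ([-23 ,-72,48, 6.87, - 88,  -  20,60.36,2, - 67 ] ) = [ - 88, - 72, - 67, - 23, - 20,2,6.87,48,60.36 ] 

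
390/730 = 39/73 = 0.53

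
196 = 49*4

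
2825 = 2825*1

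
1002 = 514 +488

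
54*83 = 4482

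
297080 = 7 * 42440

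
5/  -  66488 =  - 1 + 66483/66488 = - 0.00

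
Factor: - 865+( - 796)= - 11^1*151^1 =- 1661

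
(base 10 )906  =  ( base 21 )213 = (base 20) 256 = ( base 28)14A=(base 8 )1612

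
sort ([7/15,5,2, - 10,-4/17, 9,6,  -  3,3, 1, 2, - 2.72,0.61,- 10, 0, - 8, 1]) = [-10,  -  10, - 8 , - 3, - 2.72,-4/17, 0,7/15, 0.61, 1, 1, 2, 2, 3,  5, 6, 9 ] 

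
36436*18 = 655848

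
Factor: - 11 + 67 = 2^3 * 7^1 = 56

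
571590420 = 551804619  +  19785801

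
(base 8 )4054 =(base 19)5f2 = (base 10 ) 2092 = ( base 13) c4c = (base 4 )200230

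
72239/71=1017 + 32/71 = 1017.45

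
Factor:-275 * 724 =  - 199100 = - 2^2*5^2 *11^1* 181^1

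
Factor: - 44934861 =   -  3^1*557^1*26891^1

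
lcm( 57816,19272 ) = 57816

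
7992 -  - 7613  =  15605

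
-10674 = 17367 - 28041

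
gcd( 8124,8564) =4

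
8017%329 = 121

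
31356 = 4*7839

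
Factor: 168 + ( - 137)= 31^1 =31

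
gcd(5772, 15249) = 39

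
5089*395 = 2010155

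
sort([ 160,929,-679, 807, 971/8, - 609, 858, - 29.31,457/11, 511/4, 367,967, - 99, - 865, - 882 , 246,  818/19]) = [ - 882, - 865, - 679, - 609, - 99, - 29.31, 457/11 , 818/19, 971/8, 511/4, 160 , 246, 367,  807,858, 929, 967] 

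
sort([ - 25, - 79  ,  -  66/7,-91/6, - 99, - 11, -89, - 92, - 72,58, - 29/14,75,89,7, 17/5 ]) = [ -99,- 92, - 89, - 79,-72, - 25,- 91/6, - 11, - 66/7, -29/14 , 17/5,7,58,75,89 ] 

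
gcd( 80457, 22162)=1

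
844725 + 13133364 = 13978089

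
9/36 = 1/4  =  0.25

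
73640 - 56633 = 17007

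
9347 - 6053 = 3294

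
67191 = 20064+47127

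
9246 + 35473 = 44719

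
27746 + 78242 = 105988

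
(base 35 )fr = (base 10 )552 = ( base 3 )202110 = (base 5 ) 4202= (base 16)228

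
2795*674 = 1883830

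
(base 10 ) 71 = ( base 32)27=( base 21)38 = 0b1000111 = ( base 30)2B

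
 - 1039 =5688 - 6727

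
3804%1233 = 105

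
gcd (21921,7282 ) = 1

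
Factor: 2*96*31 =2^6 * 3^1 * 31^1 = 5952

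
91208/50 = 45604/25 = 1824.16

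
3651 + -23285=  - 19634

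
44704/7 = 44704/7 = 6386.29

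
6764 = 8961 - 2197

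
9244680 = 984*9395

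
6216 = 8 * 777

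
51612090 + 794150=52406240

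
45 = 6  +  39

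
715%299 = 117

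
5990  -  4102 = 1888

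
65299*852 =55634748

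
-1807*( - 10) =18070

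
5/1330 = 1/266 = 0.00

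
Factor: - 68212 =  - 2^2 *17053^1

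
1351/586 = 2+ 179/586 =2.31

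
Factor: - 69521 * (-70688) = 4914300448 = 2^5*19^1*47^2*3659^1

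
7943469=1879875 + 6063594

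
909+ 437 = 1346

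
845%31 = 8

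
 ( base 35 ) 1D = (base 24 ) 20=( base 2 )110000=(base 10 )48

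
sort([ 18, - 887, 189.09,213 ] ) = [-887,18, 189.09,213 ]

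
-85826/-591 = 85826/591 =145.22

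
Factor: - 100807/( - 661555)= 5^( - 1 )* 7^1*17^( - 1)*43^(-1)*181^( - 1)*14401^1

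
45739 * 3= 137217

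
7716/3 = 2572=2572.00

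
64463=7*9209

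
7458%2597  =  2264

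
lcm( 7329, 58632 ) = 58632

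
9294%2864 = 702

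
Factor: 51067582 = 2^1*25533791^1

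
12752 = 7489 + 5263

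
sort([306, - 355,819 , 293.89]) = [-355, 293.89,306,819]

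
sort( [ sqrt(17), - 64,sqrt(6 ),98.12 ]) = [  -  64, sqrt( 6 ), sqrt( 17), 98.12] 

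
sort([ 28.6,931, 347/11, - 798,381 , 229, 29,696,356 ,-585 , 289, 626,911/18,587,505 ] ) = [- 798, - 585, 28.6, 29,  347/11,911/18,229, 289 , 356,381,505,587, 626,696, 931]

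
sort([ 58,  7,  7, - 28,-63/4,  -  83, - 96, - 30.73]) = [ - 96, - 83, - 30.73, - 28,  -  63/4, 7,7,  58 ] 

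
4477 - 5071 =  - 594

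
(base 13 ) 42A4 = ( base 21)KKK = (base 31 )9JM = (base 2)10010000101100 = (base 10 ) 9260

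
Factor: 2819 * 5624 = 2^3 * 19^1 *37^1*2819^1 = 15854056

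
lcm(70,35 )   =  70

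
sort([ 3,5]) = [ 3,5]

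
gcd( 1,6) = 1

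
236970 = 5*47394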